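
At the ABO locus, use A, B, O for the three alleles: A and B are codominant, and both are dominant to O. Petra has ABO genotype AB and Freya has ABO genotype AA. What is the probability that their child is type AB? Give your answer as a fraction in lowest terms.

1/2

ABO cross AB × AA → offspring phenotypes: 1/2 A, 1/2 AB.
So P(type AB) = 1/2.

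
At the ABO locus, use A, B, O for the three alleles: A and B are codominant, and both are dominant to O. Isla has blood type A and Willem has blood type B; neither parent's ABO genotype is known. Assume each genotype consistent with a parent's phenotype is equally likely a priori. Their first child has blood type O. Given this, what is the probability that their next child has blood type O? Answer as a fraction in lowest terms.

1/4

Possible genotypes: Isla ∈ {AA, AO}; Willem ∈ {BB, BO}.
Weight each parental genotype pair by prior × P(type-O child):
  AO × BO: posterior weight 1; P(next child type O) = 1/4.
Weighted sum = 1/4.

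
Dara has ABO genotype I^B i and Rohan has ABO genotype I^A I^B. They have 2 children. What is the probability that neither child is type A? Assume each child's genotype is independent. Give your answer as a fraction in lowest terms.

ABO cross I^B i × I^A I^B → 1/4 A, 1/2 B, 1/4 AB.
So P(type A) = 1/4 per child.
P(not type A) = 3/4 for one child; (3/4)^2 = 9/16.

9/16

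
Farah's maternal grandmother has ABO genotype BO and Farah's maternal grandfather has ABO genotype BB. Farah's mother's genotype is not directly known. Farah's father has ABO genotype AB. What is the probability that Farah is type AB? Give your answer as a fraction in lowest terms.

3/8

Farah's mother's ABO genotype from BO × BB: 1/2 BB, 1/2 BO.
Crossing each possibility with the father AB and summing P(type AB): 1/2·1/2 + 1/2·1/4 = 3/8.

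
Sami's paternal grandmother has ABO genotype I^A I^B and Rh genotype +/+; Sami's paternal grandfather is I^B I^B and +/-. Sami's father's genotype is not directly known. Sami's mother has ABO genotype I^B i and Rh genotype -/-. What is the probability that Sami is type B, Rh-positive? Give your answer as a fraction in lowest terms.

Sami's father's ABO genotype from I^A I^B × I^B I^B: 1/2 I^A I^B, 1/2 I^B I^B.
Crossing each possibility with the mother I^B i and summing P(type B): 1/2·1/2 + 1/2·1 = 3/4.
Similarly for Rh via the father's Rh distribution: P(Rh+) = 3/4.
Independent loci: 3/4 × 3/4 = 9/16.

9/16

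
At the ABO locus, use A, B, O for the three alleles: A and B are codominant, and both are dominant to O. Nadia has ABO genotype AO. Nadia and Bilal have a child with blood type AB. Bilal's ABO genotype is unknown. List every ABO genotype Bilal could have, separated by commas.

For each candidate genotype of Bilal, check whether crossing it with AO can produce every observed child phenotype.
  AA → possible child types {A} ✗
  AB → possible child types {A, B, AB} ✓
  AO → possible child types {O, A} ✗
  BB → possible child types {B, AB} ✓
  BO → possible child types {O, A, B, AB} ✓
  OO → possible child types {O, A} ✗

AB, BB, BO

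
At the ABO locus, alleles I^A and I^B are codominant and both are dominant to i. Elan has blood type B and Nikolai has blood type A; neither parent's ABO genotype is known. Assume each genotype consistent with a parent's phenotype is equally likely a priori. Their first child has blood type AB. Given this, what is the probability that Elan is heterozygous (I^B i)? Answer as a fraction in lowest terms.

1/3

Possible genotypes: Elan ∈ {I^B I^B, I^B i}; Nikolai ∈ {I^A I^A, I^A i}.
Weight each parental genotype pair by prior × P(type-AB child):
  I^B I^B × I^A I^A: posterior weight 4/9.
  I^B I^B × I^A i: posterior weight 2/9.
  I^B i × I^A I^A: posterior weight 2/9.
  I^B i × I^A i: posterior weight 1/9.
Sum the posterior weight over pairs where Elan is I^B i: 1/3.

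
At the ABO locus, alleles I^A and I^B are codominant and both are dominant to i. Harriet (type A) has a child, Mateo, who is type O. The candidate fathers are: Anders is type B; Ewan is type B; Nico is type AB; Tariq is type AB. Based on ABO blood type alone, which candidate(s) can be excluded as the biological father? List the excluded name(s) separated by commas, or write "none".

Nico, Tariq

A candidate is excluded only if no genotype consistent with his phenotype could produce a type O child with a type A mother.
Nico (type AB): no genotype consistent with that phenotype can produce a type-O child with a type-A mother.
Tariq (type AB): no genotype consistent with that phenotype can produce a type-O child with a type-A mother.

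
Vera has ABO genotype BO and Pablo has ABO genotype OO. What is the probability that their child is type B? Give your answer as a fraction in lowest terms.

ABO cross BO × OO → offspring phenotypes: 1/2 O, 1/2 B.
So P(type B) = 1/2.

1/2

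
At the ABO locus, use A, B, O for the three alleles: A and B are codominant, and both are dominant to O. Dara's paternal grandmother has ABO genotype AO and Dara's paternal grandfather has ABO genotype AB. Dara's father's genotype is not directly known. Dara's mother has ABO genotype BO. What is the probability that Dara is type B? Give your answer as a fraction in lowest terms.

3/8

Dara's father's ABO genotype from AO × AB: 1/4 AA, 1/4 AB, 1/4 AO, 1/4 BO.
Crossing each possibility with the mother BO and summing P(type B): 1/4·0 + 1/4·1/2 + 1/4·1/4 + 1/4·3/4 = 3/8.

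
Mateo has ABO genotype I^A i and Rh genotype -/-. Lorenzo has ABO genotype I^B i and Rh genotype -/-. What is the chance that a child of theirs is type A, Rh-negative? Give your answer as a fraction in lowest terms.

1/4

ABO cross I^A i × I^B i → offspring phenotypes: 1/4 O, 1/4 A, 1/4 B, 1/4 AB.
Rh cross -/- × -/- → 1 Rh-.
Independent loci: P(type A, Rh-negative) = 1/4 × 1 = 1/4.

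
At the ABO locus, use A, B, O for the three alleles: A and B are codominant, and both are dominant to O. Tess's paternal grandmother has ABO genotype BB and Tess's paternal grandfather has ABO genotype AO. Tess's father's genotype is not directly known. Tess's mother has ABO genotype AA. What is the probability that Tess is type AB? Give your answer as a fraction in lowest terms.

1/2

Tess's father's ABO genotype from BB × AO: 1/2 AB, 1/2 BO.
Crossing each possibility with the mother AA and summing P(type AB): 1/2·1/2 + 1/2·1/2 = 1/2.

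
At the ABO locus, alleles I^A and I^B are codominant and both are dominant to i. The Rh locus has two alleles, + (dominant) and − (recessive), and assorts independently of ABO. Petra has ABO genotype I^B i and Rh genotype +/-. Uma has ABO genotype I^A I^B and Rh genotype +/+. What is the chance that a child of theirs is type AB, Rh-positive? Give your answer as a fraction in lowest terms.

ABO cross I^B i × I^A I^B → offspring phenotypes: 1/4 A, 1/2 B, 1/4 AB.
Rh cross +/- × +/+ → 1 Rh+.
Independent loci: P(type AB, Rh-positive) = 1/4 × 1 = 1/4.

1/4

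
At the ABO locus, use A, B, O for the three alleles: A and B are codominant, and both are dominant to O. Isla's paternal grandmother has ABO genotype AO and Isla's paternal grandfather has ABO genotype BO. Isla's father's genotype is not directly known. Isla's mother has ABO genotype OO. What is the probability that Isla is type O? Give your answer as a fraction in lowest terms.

Isla's father's ABO genotype from AO × BO: 1/4 AB, 1/4 AO, 1/4 BO, 1/4 OO.
Crossing each possibility with the mother OO and summing P(type O): 1/4·0 + 1/4·1/2 + 1/4·1/2 + 1/4·1 = 1/2.

1/2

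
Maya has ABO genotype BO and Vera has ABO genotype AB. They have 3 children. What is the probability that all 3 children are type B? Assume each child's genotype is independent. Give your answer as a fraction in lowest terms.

1/8

ABO cross BO × AB → 1/4 A, 1/2 B, 1/4 AB.
So P(type B) = 1/2 per child.
All 3 independent: (1/2)^3 = 1/8.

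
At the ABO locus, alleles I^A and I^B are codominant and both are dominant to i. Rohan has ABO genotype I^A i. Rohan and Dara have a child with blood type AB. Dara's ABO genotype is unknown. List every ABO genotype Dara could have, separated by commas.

I^A I^B, I^B I^B, I^B i

For each candidate genotype of Dara, check whether crossing it with I^A i can produce every observed child phenotype.
  I^A I^A → possible child types {A} ✗
  I^A I^B → possible child types {A, B, AB} ✓
  I^A i → possible child types {O, A} ✗
  I^B I^B → possible child types {B, AB} ✓
  I^B i → possible child types {O, A, B, AB} ✓
  i i → possible child types {O, A} ✗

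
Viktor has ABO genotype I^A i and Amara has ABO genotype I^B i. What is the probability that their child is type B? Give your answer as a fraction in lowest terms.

ABO cross I^A i × I^B i → offspring phenotypes: 1/4 O, 1/4 A, 1/4 B, 1/4 AB.
So P(type B) = 1/4.

1/4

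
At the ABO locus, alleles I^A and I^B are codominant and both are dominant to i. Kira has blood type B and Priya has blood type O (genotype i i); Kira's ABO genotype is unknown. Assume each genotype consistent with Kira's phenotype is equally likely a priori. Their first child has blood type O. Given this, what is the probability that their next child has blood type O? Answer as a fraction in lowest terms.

1/2

Possible genotypes: Kira ∈ {I^B I^B, I^B i}; Priya ∈ {i i}.
Weight each parental genotype pair by prior × P(type-O child):
  I^B i × i i: posterior weight 1; P(next child type O) = 1/2.
Weighted sum = 1/2.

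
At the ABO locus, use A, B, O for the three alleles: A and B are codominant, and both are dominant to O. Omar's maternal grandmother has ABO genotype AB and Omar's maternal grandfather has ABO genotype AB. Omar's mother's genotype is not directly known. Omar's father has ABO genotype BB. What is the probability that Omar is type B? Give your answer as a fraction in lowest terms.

1/2

Omar's mother's ABO genotype from AB × AB: 1/4 AA, 1/2 AB, 1/4 BB.
Crossing each possibility with the father BB and summing P(type B): 1/4·0 + 1/2·1/2 + 1/4·1 = 1/2.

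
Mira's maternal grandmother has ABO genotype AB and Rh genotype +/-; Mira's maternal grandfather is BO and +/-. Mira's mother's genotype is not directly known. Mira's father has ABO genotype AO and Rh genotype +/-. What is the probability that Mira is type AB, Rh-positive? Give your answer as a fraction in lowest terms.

Mira's mother's ABO genotype from AB × BO: 1/4 AB, 1/4 AO, 1/4 BB, 1/4 BO.
Crossing each possibility with the father AO and summing P(type AB): 1/4·1/4 + 1/4·0 + 1/4·1/2 + 1/4·1/4 = 1/4.
Similarly for Rh via the mother's Rh distribution: P(Rh+) = 3/4.
Independent loci: 1/4 × 3/4 = 3/16.

3/16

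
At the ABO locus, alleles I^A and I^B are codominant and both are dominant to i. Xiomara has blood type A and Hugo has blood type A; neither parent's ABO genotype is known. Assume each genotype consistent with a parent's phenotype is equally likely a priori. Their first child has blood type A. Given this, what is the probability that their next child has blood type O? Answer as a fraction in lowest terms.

1/20

Possible genotypes: Xiomara ∈ {I^A I^A, I^A i}; Hugo ∈ {I^A I^A, I^A i}.
Weight each parental genotype pair by prior × P(type-A child):
  I^A I^A × I^A I^A: posterior weight 4/15; P(next child type O) = 0.
  I^A I^A × I^A i: posterior weight 4/15; P(next child type O) = 0.
  I^A i × I^A I^A: posterior weight 4/15; P(next child type O) = 0.
  I^A i × I^A i: posterior weight 1/5; P(next child type O) = 1/4.
Weighted sum = 1/20.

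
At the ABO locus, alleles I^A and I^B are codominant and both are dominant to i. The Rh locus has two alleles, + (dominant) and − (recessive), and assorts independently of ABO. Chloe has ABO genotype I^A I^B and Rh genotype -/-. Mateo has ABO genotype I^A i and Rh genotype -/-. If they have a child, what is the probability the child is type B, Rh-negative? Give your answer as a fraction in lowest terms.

1/4

ABO cross I^A I^B × I^A i → offspring phenotypes: 1/2 A, 1/4 B, 1/4 AB.
Rh cross -/- × -/- → 1 Rh-.
Independent loci: P(type B, Rh-negative) = 1/4 × 1 = 1/4.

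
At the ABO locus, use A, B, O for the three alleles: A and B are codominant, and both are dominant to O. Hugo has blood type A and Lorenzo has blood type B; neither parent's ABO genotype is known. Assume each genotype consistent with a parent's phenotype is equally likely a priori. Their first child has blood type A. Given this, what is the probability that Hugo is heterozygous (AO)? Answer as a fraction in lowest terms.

1/3

Possible genotypes: Hugo ∈ {AA, AO}; Lorenzo ∈ {BB, BO}.
Weight each parental genotype pair by prior × P(type-A child):
  AA × BO: posterior weight 2/3.
  AO × BO: posterior weight 1/3.
Sum the posterior weight over pairs where Hugo is AO: 1/3.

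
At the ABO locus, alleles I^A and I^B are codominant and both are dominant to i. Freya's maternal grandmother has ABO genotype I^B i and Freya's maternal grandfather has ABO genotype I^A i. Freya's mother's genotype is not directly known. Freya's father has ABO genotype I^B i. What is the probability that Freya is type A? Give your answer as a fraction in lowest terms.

Freya's mother's ABO genotype from I^B i × I^A i: 1/4 I^A I^B, 1/4 I^A i, 1/4 I^B i, 1/4 i i.
Crossing each possibility with the father I^B i and summing P(type A): 1/4·1/4 + 1/4·1/4 + 1/4·0 + 1/4·0 = 1/8.

1/8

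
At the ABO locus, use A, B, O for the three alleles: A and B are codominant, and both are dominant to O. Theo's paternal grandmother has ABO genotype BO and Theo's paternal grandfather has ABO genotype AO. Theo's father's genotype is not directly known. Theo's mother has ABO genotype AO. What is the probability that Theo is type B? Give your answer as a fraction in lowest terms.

1/8

Theo's father's ABO genotype from BO × AO: 1/4 AB, 1/4 AO, 1/4 BO, 1/4 OO.
Crossing each possibility with the mother AO and summing P(type B): 1/4·1/4 + 1/4·0 + 1/4·1/4 + 1/4·0 = 1/8.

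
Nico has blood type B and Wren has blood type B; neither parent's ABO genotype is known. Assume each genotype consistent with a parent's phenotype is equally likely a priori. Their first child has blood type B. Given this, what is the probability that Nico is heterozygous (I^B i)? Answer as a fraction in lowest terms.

7/15

Possible genotypes: Nico ∈ {I^B I^B, I^B i}; Wren ∈ {I^B I^B, I^B i}.
Weight each parental genotype pair by prior × P(type-B child):
  I^B I^B × I^B I^B: posterior weight 4/15.
  I^B I^B × I^B i: posterior weight 4/15.
  I^B i × I^B I^B: posterior weight 4/15.
  I^B i × I^B i: posterior weight 1/5.
Sum the posterior weight over pairs where Nico is I^B i: 7/15.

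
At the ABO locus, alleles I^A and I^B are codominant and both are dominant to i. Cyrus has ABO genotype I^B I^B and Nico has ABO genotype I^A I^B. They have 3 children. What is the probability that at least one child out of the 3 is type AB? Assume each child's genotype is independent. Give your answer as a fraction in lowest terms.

ABO cross I^B I^B × I^A I^B → 1/2 B, 1/2 AB.
So P(type AB) = 1/2 per child.
P(none) = (1/2)^3 = 1/8; P(at least one) = 1 − 1/8 = 7/8.

7/8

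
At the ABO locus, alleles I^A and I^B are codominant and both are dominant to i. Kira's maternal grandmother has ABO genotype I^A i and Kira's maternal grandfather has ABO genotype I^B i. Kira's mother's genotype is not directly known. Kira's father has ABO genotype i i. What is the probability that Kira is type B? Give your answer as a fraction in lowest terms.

Kira's mother's ABO genotype from I^A i × I^B i: 1/4 I^A I^B, 1/4 I^A i, 1/4 I^B i, 1/4 i i.
Crossing each possibility with the father i i and summing P(type B): 1/4·1/2 + 1/4·0 + 1/4·1/2 + 1/4·0 = 1/4.

1/4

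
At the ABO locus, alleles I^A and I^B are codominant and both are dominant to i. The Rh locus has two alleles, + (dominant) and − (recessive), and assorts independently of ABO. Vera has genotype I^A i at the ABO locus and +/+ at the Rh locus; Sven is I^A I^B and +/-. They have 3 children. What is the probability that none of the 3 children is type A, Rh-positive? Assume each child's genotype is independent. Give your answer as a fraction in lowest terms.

1/8

ABO cross I^A i × I^A I^B → 1/2 A, 1/4 B, 1/4 AB.
Rh cross +/+ × +/- → 1 Rh+; so P(type A, Rh-positive) = 1/2 × 1 = 1/2 per child.
P(not type A, Rh-positive) = 1/2 for one child; (1/2)^3 = 1/8.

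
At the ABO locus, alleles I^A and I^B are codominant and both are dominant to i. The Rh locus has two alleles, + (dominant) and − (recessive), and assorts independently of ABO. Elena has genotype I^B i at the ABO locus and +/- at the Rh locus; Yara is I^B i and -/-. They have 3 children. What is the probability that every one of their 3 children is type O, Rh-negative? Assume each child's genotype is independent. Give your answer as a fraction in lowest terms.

ABO cross I^B i × I^B i → 1/4 O, 3/4 B.
Rh cross +/- × -/- → 1/2 Rh+, 1/2 Rh-; so P(type O, Rh-negative) = 1/4 × 1/2 = 1/8 per child.
All 3 independent: (1/8)^3 = 1/512.

1/512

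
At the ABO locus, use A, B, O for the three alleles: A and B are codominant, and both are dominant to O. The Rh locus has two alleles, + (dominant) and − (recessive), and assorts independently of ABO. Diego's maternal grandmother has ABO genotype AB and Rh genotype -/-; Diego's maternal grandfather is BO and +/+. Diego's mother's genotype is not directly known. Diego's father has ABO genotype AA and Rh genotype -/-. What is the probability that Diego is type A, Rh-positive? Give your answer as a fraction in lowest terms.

Diego's mother's ABO genotype from AB × BO: 1/4 AB, 1/4 AO, 1/4 BB, 1/4 BO.
Crossing each possibility with the father AA and summing P(type A): 1/4·1/2 + 1/4·1 + 1/4·0 + 1/4·1/2 = 1/2.
Similarly for Rh via the mother's Rh distribution: P(Rh+) = 1/2.
Independent loci: 1/2 × 1/2 = 1/4.

1/4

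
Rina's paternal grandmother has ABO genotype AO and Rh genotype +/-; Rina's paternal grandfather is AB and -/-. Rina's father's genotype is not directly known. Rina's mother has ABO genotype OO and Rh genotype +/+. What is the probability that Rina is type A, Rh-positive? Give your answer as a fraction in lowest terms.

Rina's father's ABO genotype from AO × AB: 1/4 AA, 1/4 AB, 1/4 AO, 1/4 BO.
Crossing each possibility with the mother OO and summing P(type A): 1/4·1 + 1/4·1/2 + 1/4·1/2 + 1/4·0 = 1/2.
Similarly for Rh via the father's Rh distribution: P(Rh+) = 1.
Independent loci: 1/2 × 1 = 1/2.

1/2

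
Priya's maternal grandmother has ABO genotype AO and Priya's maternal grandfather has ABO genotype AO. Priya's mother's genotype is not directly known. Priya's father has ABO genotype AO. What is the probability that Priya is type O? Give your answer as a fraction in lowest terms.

1/4

Priya's mother's ABO genotype from AO × AO: 1/4 AA, 1/2 AO, 1/4 OO.
Crossing each possibility with the father AO and summing P(type O): 1/4·0 + 1/2·1/4 + 1/4·1/2 = 1/4.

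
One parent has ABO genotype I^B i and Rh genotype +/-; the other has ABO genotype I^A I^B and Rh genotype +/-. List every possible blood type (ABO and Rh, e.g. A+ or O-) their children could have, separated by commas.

Gametes from I^B i × I^A I^B give offspring ABO genotypes I^A I^B, I^A i, I^B I^B, I^B i, i.e. phenotypes A, B, AB.
Rh cross +/- × +/- → phenotypes Rh+, Rh-.
Combining independently: A+, A-, B+, B-, AB+, AB-.

A+, A-, B+, B-, AB+, AB-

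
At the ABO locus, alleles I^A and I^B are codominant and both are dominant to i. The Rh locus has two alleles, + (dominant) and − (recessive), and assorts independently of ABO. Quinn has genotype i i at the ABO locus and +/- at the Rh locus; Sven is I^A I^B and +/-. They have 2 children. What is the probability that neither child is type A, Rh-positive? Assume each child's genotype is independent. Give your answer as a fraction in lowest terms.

ABO cross i i × I^A I^B → 1/2 A, 1/2 B.
Rh cross +/- × +/- → 3/4 Rh+, 1/4 Rh-; so P(type A, Rh-positive) = 1/2 × 3/4 = 3/8 per child.
P(not type A, Rh-positive) = 5/8 for one child; (5/8)^2 = 25/64.

25/64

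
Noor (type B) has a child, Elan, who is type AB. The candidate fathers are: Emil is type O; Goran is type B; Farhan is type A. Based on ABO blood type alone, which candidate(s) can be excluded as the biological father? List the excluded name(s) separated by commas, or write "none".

Emil, Goran

A candidate is excluded only if no genotype consistent with his phenotype could produce a type AB child with a type B mother.
Emil (type O): no genotype consistent with that phenotype can produce a type-AB child with a type-B mother.
Goran (type B): no genotype consistent with that phenotype can produce a type-AB child with a type-B mother.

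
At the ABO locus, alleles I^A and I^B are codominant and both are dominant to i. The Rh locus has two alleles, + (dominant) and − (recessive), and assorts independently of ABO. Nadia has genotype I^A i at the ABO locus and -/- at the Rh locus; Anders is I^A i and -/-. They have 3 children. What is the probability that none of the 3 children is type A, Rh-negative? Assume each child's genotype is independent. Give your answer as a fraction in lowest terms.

1/64

ABO cross I^A i × I^A i → 1/4 O, 3/4 A.
Rh cross -/- × -/- → 1 Rh-; so P(type A, Rh-negative) = 3/4 × 1 = 3/4 per child.
P(not type A, Rh-negative) = 1/4 for one child; (1/4)^3 = 1/64.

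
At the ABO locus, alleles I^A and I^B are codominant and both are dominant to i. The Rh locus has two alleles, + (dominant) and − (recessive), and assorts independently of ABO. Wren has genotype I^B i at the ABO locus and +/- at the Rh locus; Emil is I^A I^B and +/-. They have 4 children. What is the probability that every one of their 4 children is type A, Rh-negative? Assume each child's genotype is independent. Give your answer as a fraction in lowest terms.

ABO cross I^B i × I^A I^B → 1/4 A, 1/2 B, 1/4 AB.
Rh cross +/- × +/- → 3/4 Rh+, 1/4 Rh-; so P(type A, Rh-negative) = 1/4 × 1/4 = 1/16 per child.
All 4 independent: (1/16)^4 = 1/65536.

1/65536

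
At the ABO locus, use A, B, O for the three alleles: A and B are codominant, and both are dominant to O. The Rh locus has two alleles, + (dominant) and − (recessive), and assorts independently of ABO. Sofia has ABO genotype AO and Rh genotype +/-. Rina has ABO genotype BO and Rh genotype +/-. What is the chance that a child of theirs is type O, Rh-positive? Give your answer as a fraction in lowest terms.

3/16

ABO cross AO × BO → offspring phenotypes: 1/4 O, 1/4 A, 1/4 B, 1/4 AB.
Rh cross +/- × +/- → 3/4 Rh+, 1/4 Rh-.
Independent loci: P(type O, Rh-positive) = 1/4 × 3/4 = 3/16.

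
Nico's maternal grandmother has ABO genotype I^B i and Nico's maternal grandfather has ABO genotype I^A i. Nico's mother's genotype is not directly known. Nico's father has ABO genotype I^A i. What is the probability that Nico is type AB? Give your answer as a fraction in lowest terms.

Nico's mother's ABO genotype from I^B i × I^A i: 1/4 I^A I^B, 1/4 I^A i, 1/4 I^B i, 1/4 i i.
Crossing each possibility with the father I^A i and summing P(type AB): 1/4·1/4 + 1/4·0 + 1/4·1/4 + 1/4·0 = 1/8.

1/8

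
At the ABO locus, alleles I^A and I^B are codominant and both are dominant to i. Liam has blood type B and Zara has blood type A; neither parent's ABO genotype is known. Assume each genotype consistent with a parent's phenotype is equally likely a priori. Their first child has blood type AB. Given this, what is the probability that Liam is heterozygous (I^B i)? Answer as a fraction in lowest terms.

Possible genotypes: Liam ∈ {I^B I^B, I^B i}; Zara ∈ {I^A I^A, I^A i}.
Weight each parental genotype pair by prior × P(type-AB child):
  I^B I^B × I^A I^A: posterior weight 4/9.
  I^B I^B × I^A i: posterior weight 2/9.
  I^B i × I^A I^A: posterior weight 2/9.
  I^B i × I^A i: posterior weight 1/9.
Sum the posterior weight over pairs where Liam is I^B i: 1/3.

1/3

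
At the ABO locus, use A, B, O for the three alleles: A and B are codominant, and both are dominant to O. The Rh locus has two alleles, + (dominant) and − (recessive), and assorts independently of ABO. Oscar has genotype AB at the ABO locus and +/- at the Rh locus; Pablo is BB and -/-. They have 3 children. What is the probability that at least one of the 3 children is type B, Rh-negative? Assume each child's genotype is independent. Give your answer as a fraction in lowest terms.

ABO cross AB × BB → 1/2 B, 1/2 AB.
Rh cross +/- × -/- → 1/2 Rh+, 1/2 Rh-; so P(type B, Rh-negative) = 1/2 × 1/2 = 1/4 per child.
P(none) = (3/4)^3 = 27/64; P(at least one) = 1 − 27/64 = 37/64.

37/64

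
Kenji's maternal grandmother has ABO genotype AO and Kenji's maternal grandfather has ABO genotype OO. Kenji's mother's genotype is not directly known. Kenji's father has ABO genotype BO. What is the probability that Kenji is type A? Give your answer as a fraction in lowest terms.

Kenji's mother's ABO genotype from AO × OO: 1/2 AO, 1/2 OO.
Crossing each possibility with the father BO and summing P(type A): 1/2·1/4 + 1/2·0 = 1/8.

1/8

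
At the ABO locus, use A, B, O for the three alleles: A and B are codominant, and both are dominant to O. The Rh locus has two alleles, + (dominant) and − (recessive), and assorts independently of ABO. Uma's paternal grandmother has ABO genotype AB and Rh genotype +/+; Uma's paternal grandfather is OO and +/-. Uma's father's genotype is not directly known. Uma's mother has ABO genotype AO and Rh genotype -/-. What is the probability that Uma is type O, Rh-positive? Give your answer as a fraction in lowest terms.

3/16

Uma's father's ABO genotype from AB × OO: 1/2 AO, 1/2 BO.
Crossing each possibility with the mother AO and summing P(type O): 1/2·1/4 + 1/2·1/4 = 1/4.
Similarly for Rh via the father's Rh distribution: P(Rh+) = 3/4.
Independent loci: 1/4 × 3/4 = 3/16.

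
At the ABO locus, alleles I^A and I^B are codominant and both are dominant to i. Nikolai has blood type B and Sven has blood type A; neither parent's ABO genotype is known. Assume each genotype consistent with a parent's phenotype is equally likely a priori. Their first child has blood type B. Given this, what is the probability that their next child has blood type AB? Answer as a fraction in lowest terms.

Possible genotypes: Nikolai ∈ {I^B I^B, I^B i}; Sven ∈ {I^A I^A, I^A i}.
Weight each parental genotype pair by prior × P(type-B child):
  I^B I^B × I^A i: posterior weight 2/3; P(next child type AB) = 1/2.
  I^B i × I^A i: posterior weight 1/3; P(next child type AB) = 1/4.
Weighted sum = 5/12.

5/12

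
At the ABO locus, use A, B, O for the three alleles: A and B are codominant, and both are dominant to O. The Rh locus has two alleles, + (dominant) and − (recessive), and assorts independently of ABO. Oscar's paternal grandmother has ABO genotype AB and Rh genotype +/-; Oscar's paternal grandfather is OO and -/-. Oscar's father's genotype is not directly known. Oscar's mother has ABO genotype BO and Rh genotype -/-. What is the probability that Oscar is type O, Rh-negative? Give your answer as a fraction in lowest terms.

Oscar's father's ABO genotype from AB × OO: 1/2 AO, 1/2 BO.
Crossing each possibility with the mother BO and summing P(type O): 1/2·1/4 + 1/2·1/4 = 1/4.
Similarly for Rh via the father's Rh distribution: P(Rh-) = 3/4.
Independent loci: 1/4 × 3/4 = 3/16.

3/16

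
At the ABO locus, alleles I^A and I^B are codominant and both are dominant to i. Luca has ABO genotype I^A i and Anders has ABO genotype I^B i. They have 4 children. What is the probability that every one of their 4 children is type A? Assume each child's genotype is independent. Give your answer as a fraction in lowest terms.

ABO cross I^A i × I^B i → 1/4 O, 1/4 A, 1/4 B, 1/4 AB.
So P(type A) = 1/4 per child.
All 4 independent: (1/4)^4 = 1/256.

1/256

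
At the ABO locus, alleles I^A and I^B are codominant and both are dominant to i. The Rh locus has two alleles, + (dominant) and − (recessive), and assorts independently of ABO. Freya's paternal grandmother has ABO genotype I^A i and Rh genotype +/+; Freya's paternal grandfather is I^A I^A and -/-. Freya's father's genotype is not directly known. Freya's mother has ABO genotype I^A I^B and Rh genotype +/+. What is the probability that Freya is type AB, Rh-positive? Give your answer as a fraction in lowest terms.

3/8

Freya's father's ABO genotype from I^A i × I^A I^A: 1/2 I^A I^A, 1/2 I^A i.
Crossing each possibility with the mother I^A I^B and summing P(type AB): 1/2·1/2 + 1/2·1/4 = 3/8.
Similarly for Rh via the father's Rh distribution: P(Rh+) = 1.
Independent loci: 3/8 × 1 = 3/8.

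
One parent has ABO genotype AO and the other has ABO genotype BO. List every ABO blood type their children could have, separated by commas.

O, A, B, AB

Gametes from AO × BO give offspring ABO genotypes AB, AO, BO, OO, i.e. phenotypes O, A, B, AB.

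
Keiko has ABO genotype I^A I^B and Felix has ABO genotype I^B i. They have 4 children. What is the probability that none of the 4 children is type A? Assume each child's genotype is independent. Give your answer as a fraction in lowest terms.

81/256

ABO cross I^A I^B × I^B i → 1/4 A, 1/2 B, 1/4 AB.
So P(type A) = 1/4 per child.
P(not type A) = 3/4 for one child; (3/4)^4 = 81/256.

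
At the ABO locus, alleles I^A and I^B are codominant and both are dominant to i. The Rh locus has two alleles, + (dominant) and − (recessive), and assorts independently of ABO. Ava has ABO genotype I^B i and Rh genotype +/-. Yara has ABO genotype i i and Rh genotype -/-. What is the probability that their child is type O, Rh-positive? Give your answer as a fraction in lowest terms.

ABO cross I^B i × i i → offspring phenotypes: 1/2 O, 1/2 B.
Rh cross +/- × -/- → 1/2 Rh+, 1/2 Rh-.
Independent loci: P(type O, Rh-positive) = 1/2 × 1/2 = 1/4.

1/4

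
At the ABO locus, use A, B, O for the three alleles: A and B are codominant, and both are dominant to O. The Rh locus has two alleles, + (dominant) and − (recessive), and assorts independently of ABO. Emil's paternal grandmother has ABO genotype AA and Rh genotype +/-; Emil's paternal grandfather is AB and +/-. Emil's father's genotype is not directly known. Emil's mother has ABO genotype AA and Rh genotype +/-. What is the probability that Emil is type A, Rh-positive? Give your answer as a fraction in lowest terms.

Emil's father's ABO genotype from AA × AB: 1/2 AA, 1/2 AB.
Crossing each possibility with the mother AA and summing P(type A): 1/2·1 + 1/2·1/2 = 3/4.
Similarly for Rh via the father's Rh distribution: P(Rh+) = 3/4.
Independent loci: 3/4 × 3/4 = 9/16.

9/16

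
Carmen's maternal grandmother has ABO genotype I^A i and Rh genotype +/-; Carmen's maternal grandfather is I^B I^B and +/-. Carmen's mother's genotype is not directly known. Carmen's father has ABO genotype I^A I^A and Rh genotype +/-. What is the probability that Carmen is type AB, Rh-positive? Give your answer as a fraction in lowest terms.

3/8

Carmen's mother's ABO genotype from I^A i × I^B I^B: 1/2 I^A I^B, 1/2 I^B i.
Crossing each possibility with the father I^A I^A and summing P(type AB): 1/2·1/2 + 1/2·1/2 = 1/2.
Similarly for Rh via the mother's Rh distribution: P(Rh+) = 3/4.
Independent loci: 1/2 × 3/4 = 3/8.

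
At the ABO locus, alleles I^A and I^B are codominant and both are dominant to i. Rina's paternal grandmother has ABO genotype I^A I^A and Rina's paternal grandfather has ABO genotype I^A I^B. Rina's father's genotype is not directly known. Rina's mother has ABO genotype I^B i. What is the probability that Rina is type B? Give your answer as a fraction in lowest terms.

1/4

Rina's father's ABO genotype from I^A I^A × I^A I^B: 1/2 I^A I^A, 1/2 I^A I^B.
Crossing each possibility with the mother I^B i and summing P(type B): 1/2·0 + 1/2·1/2 = 1/4.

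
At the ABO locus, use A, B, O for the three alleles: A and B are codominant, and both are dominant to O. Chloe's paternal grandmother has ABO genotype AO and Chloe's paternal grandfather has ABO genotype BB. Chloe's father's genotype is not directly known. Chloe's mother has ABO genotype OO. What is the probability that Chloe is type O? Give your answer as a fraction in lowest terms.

1/4

Chloe's father's ABO genotype from AO × BB: 1/2 AB, 1/2 BO.
Crossing each possibility with the mother OO and summing P(type O): 1/2·0 + 1/2·1/2 = 1/4.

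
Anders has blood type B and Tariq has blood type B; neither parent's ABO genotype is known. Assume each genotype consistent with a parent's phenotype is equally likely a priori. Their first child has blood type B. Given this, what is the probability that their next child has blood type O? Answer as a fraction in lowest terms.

Possible genotypes: Anders ∈ {I^B I^B, I^B i}; Tariq ∈ {I^B I^B, I^B i}.
Weight each parental genotype pair by prior × P(type-B child):
  I^B I^B × I^B I^B: posterior weight 4/15; P(next child type O) = 0.
  I^B I^B × I^B i: posterior weight 4/15; P(next child type O) = 0.
  I^B i × I^B I^B: posterior weight 4/15; P(next child type O) = 0.
  I^B i × I^B i: posterior weight 1/5; P(next child type O) = 1/4.
Weighted sum = 1/20.

1/20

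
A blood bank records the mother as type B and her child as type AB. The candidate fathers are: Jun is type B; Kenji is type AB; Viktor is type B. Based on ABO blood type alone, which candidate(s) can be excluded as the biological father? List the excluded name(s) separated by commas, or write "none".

A candidate is excluded only if no genotype consistent with his phenotype could produce a type AB child with a type B mother.
Jun (type B): no genotype consistent with that phenotype can produce a type-AB child with a type-B mother.
Viktor (type B): no genotype consistent with that phenotype can produce a type-AB child with a type-B mother.

Jun, Viktor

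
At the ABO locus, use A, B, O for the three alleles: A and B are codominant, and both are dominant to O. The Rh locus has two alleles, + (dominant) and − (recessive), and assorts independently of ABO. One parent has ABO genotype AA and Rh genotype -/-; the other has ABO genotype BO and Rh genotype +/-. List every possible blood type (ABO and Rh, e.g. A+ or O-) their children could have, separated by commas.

Gametes from AA × BO give offspring ABO genotypes AB, AO, i.e. phenotypes A, AB.
Rh cross -/- × +/- → phenotypes Rh+, Rh-.
Combining independently: A+, A-, AB+, AB-.

A+, A-, AB+, AB-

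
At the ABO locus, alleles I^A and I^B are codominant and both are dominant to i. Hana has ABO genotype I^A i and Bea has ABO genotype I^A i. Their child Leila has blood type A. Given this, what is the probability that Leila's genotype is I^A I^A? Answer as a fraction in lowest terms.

1/3

Cross I^A i × I^A i → 1/4 I^A I^A, 1/2 I^A i, 1/4 i i.
Type-A genotypes among offspring: I^A I^A (1/4), I^A i (1/2); total 3/4.
P(I^A I^A | type A) = (1/4) / (3/4) = 1/3.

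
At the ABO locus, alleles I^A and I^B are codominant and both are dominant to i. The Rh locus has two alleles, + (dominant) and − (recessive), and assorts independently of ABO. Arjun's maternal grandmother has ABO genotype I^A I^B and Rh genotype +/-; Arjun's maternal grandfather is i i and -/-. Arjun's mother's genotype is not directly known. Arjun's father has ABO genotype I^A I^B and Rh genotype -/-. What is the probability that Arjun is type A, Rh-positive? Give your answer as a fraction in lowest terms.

3/32

Arjun's mother's ABO genotype from I^A I^B × i i: 1/2 I^A i, 1/2 I^B i.
Crossing each possibility with the father I^A I^B and summing P(type A): 1/2·1/2 + 1/2·1/4 = 3/8.
Similarly for Rh via the mother's Rh distribution: P(Rh+) = 1/4.
Independent loci: 3/8 × 1/4 = 3/32.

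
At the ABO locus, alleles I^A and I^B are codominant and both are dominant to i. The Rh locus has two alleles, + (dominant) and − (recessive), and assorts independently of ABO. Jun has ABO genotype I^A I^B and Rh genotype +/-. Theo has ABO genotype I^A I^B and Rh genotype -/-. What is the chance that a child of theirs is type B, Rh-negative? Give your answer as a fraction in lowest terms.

1/8

ABO cross I^A I^B × I^A I^B → offspring phenotypes: 1/4 A, 1/4 B, 1/2 AB.
Rh cross +/- × -/- → 1/2 Rh+, 1/2 Rh-.
Independent loci: P(type B, Rh-negative) = 1/4 × 1/2 = 1/8.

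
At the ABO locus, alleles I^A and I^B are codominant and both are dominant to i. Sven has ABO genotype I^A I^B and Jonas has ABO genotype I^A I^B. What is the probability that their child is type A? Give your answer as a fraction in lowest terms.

1/4

ABO cross I^A I^B × I^A I^B → offspring phenotypes: 1/4 A, 1/4 B, 1/2 AB.
So P(type A) = 1/4.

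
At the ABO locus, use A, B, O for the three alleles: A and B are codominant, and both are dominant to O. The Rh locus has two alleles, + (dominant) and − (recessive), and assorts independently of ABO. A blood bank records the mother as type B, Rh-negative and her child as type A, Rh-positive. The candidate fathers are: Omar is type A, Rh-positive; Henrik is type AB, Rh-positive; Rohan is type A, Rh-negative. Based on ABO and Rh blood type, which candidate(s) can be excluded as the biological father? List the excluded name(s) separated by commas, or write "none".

A candidate is excluded only if no genotype consistent with his phenotype could produce a type A, Rh-positive child with a type B, Rh-negative mother.
Rohan (type A, Rh-): no genotype consistent with that phenotype can produce a type-A Rh+ child with a type-B mother.

Rohan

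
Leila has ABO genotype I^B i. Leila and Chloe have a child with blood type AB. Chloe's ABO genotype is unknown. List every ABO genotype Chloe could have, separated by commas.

I^A I^A, I^A I^B, I^A i

For each candidate genotype of Chloe, check whether crossing it with I^B i can produce every observed child phenotype.
  I^A I^A → possible child types {A, AB} ✓
  I^A I^B → possible child types {A, B, AB} ✓
  I^A i → possible child types {O, A, B, AB} ✓
  I^B I^B → possible child types {B} ✗
  I^B i → possible child types {O, B} ✗
  i i → possible child types {O, B} ✗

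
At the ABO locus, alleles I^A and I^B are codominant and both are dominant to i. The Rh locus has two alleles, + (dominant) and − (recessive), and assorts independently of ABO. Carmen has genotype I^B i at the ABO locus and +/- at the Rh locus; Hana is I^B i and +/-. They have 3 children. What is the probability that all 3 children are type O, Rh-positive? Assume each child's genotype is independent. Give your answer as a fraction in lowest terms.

ABO cross I^B i × I^B i → 1/4 O, 3/4 B.
Rh cross +/- × +/- → 3/4 Rh+, 1/4 Rh-; so P(type O, Rh-positive) = 1/4 × 3/4 = 3/16 per child.
All 3 independent: (3/16)^3 = 27/4096.

27/4096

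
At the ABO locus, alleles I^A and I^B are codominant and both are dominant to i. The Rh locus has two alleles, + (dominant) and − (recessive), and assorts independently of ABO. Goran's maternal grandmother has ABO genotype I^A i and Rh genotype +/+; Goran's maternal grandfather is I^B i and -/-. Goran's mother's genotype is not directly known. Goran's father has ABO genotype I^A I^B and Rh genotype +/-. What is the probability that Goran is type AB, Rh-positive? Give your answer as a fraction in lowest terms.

Goran's mother's ABO genotype from I^A i × I^B i: 1/4 I^A I^B, 1/4 I^A i, 1/4 I^B i, 1/4 i i.
Crossing each possibility with the father I^A I^B and summing P(type AB): 1/4·1/2 + 1/4·1/4 + 1/4·1/4 + 1/4·0 = 1/4.
Similarly for Rh via the mother's Rh distribution: P(Rh+) = 3/4.
Independent loci: 1/4 × 3/4 = 3/16.

3/16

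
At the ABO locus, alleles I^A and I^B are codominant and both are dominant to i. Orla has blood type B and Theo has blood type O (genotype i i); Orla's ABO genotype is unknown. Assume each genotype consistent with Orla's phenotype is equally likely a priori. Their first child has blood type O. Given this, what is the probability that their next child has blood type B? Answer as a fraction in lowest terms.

1/2

Possible genotypes: Orla ∈ {I^B I^B, I^B i}; Theo ∈ {i i}.
Weight each parental genotype pair by prior × P(type-O child):
  I^B i × i i: posterior weight 1; P(next child type B) = 1/2.
Weighted sum = 1/2.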